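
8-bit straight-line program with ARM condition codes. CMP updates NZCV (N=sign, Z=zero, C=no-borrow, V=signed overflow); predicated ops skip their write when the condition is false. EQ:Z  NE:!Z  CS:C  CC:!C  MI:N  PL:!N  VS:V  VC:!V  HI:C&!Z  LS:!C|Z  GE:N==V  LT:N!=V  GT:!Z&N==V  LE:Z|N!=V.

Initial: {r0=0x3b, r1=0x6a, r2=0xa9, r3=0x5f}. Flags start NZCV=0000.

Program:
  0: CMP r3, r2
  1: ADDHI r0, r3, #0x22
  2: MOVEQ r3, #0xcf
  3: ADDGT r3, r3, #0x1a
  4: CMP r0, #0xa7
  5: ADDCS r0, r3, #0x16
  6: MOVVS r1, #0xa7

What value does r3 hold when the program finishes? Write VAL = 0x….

0: ✓ CMP  NZCV=1001
1: · ADDHI
2: · MOVEQ
3: ✓ ADDGT  r3←0x79
4: ✓ CMP  NZCV=1001
5: · ADDCS
6: ✓ MOVVS  r1←0xa7

VAL = 0x79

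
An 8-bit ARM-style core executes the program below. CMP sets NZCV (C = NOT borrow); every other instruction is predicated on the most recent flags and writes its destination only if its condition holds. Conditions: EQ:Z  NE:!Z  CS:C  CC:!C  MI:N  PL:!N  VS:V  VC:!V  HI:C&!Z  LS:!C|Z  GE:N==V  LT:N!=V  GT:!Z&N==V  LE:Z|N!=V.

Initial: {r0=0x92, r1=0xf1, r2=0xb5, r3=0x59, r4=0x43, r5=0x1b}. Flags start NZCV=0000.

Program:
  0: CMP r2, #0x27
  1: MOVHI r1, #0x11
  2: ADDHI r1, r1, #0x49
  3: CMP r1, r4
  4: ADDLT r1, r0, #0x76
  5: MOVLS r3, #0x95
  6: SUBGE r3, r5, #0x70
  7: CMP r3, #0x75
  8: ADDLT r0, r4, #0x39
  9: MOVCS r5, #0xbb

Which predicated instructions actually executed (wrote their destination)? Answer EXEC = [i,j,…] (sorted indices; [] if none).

EXEC = [1,2,6,8,9]

[0] flags=1010 → (cmp)
[1] flags=1010 HI?T → r1=0x11
[2] flags=1010 HI?T → r1=0x5a
[3] flags=0010 → (cmp)
[4] flags=0010 LT?F → skip
[5] flags=0010 LS?F → skip
[6] flags=0010 GE?T → r3=0xab
[7] flags=0011 → (cmp)
[8] flags=0011 LT?T → r0=0x7c
[9] flags=0011 CS?T → r5=0xbb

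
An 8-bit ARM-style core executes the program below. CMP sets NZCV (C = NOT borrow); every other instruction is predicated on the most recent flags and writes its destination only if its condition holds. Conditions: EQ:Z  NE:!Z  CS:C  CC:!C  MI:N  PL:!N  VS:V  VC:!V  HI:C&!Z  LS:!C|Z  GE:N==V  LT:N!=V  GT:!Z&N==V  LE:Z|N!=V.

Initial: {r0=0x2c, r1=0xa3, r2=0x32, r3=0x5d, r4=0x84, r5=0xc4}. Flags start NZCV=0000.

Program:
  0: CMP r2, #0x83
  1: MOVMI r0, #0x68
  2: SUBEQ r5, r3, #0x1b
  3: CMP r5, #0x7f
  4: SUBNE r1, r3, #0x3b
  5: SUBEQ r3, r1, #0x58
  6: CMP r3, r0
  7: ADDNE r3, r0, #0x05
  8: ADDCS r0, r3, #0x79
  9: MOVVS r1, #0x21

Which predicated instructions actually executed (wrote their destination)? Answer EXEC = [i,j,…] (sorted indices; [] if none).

EXEC = [1,4,7]

[0] flags=1001 → (cmp)
[1] flags=1001 MI?T → r0=0x68
[2] flags=1001 EQ?F → skip
[3] flags=0011 → (cmp)
[4] flags=0011 NE?T → r1=0x22
[5] flags=0011 EQ?F → skip
[6] flags=1000 → (cmp)
[7] flags=1000 NE?T → r3=0x6d
[8] flags=1000 CS?F → skip
[9] flags=1000 VS?F → skip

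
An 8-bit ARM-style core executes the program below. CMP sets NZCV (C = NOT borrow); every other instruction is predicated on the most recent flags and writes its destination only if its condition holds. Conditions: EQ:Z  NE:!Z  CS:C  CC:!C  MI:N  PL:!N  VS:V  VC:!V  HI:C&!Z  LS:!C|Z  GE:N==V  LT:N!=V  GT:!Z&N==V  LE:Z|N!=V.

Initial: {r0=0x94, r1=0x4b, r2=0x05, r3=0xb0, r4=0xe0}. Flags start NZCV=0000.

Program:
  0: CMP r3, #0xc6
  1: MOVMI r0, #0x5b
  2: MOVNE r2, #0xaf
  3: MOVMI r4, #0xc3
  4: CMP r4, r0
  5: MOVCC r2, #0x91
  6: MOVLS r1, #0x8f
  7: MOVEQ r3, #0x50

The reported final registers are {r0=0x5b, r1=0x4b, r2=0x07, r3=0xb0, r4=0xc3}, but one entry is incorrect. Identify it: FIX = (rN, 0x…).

[0] flags=1000 → (cmp)
[1] flags=1000 MI?T → r0=0x5b
[2] flags=1000 NE?T → r2=0xaf
[3] flags=1000 MI?T → r4=0xc3
[4] flags=0011 → (cmp)
[5] flags=0011 CC?F → skip
[6] flags=0011 LS?F → skip
[7] flags=0011 EQ?F → skip

FIX = (r2, 0xaf)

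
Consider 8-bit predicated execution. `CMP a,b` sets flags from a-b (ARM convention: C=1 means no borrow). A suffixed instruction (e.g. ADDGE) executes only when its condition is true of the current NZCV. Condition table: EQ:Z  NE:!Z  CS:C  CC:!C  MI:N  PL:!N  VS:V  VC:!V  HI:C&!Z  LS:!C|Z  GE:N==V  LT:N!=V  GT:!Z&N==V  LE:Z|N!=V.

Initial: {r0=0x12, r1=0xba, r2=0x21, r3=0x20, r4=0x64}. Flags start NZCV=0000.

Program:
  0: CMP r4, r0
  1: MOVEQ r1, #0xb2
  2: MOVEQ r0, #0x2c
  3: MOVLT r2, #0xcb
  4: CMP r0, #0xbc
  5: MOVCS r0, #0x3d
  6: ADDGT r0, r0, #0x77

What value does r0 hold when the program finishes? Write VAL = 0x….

0: ✓ CMP  NZCV=0010
1: · MOVEQ
2: · MOVEQ
3: · MOVLT
4: ✓ CMP  NZCV=0000
5: · MOVCS
6: ✓ ADDGT  r0←0x89

VAL = 0x89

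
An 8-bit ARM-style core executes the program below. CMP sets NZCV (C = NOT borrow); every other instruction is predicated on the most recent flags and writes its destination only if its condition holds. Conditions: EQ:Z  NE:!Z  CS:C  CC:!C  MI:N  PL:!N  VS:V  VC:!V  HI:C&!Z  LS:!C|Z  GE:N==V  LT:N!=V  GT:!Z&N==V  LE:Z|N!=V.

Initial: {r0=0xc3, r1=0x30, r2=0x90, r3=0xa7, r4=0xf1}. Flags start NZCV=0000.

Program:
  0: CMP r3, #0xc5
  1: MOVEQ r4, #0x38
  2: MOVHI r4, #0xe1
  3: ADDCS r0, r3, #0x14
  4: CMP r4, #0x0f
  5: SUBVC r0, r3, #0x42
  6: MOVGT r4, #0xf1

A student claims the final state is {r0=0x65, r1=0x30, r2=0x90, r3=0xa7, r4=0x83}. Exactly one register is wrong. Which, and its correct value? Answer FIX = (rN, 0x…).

[0] flags=1000 → (cmp)
[1] flags=1000 EQ?F → skip
[2] flags=1000 HI?F → skip
[3] flags=1000 CS?F → skip
[4] flags=1010 → (cmp)
[5] flags=1010 VC?T → r0=0x65
[6] flags=1010 GT?F → skip

FIX = (r4, 0xf1)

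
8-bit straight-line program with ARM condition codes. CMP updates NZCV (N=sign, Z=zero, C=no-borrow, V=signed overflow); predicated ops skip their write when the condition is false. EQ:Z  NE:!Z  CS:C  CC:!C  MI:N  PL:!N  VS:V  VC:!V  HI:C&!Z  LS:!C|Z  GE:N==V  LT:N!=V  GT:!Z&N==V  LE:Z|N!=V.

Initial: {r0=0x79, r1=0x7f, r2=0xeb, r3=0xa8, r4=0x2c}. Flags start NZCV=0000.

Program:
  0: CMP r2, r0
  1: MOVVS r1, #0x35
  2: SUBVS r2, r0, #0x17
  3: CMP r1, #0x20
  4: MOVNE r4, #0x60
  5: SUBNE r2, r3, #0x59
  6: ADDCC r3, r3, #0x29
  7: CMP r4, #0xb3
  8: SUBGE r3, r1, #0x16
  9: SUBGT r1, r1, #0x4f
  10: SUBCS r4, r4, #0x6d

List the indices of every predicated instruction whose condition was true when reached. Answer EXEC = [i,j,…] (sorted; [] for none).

EXEC = [1,2,4,5,8,9]

0: ✓ CMP  NZCV=0011
1: ✓ MOVVS  r1←0x35
2: ✓ SUBVS  r2←0x62
3: ✓ CMP  NZCV=0010
4: ✓ MOVNE  r4←0x60
5: ✓ SUBNE  r2←0x4f
6: · ADDCC
7: ✓ CMP  NZCV=1001
8: ✓ SUBGE  r3←0x1f
9: ✓ SUBGT  r1←0xe6
10: · SUBCS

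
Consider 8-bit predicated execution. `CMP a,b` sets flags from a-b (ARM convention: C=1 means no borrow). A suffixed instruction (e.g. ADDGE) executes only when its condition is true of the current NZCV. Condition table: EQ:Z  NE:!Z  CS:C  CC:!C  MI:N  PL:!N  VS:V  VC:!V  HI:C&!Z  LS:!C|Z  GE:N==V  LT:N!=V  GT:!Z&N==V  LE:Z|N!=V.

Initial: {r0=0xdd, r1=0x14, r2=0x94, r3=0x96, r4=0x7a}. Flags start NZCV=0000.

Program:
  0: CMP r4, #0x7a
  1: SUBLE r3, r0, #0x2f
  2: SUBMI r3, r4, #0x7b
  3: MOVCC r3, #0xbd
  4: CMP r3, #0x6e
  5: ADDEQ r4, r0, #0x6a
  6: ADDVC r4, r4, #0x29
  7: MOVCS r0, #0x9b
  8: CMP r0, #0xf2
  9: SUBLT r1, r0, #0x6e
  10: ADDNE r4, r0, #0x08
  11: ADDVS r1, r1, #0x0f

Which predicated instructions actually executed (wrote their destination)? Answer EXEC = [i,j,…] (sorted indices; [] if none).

[0] flags=0110 → (cmp)
[1] flags=0110 LE?T → r3=0xae
[2] flags=0110 MI?F → skip
[3] flags=0110 CC?F → skip
[4] flags=0011 → (cmp)
[5] flags=0011 EQ?F → skip
[6] flags=0011 VC?F → skip
[7] flags=0011 CS?T → r0=0x9b
[8] flags=1000 → (cmp)
[9] flags=1000 LT?T → r1=0x2d
[10] flags=1000 NE?T → r4=0xa3
[11] flags=1000 VS?F → skip

EXEC = [1,7,9,10]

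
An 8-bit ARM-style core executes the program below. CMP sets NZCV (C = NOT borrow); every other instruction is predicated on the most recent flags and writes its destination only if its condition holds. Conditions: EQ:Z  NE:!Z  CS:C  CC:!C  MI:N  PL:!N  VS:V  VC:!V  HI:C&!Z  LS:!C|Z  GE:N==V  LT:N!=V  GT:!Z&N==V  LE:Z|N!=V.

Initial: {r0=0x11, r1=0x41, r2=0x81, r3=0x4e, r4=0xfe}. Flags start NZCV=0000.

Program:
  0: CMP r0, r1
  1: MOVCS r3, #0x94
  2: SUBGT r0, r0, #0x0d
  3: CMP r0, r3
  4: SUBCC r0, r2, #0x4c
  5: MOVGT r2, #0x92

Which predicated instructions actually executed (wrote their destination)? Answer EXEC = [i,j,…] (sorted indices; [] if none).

EXEC = [4]

0: ✓ CMP  NZCV=1000
1: · MOVCS
2: · SUBGT
3: ✓ CMP  NZCV=1000
4: ✓ SUBCC  r0←0x35
5: · MOVGT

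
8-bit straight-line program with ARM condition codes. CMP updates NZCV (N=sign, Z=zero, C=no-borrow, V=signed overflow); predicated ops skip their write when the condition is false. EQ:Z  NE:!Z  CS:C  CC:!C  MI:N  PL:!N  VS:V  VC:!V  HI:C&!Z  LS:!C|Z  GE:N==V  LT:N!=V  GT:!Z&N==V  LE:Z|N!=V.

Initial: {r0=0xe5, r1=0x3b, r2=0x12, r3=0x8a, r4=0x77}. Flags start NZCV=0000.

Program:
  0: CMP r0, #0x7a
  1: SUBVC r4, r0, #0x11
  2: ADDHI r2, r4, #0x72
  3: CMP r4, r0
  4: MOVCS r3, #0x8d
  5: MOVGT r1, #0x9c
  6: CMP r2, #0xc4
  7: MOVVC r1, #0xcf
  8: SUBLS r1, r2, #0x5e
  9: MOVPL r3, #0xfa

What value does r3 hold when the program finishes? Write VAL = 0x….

VAL = 0xfa

[0] flags=0011 → (cmp)
[1] flags=0011 VC?F → skip
[2] flags=0011 HI?T → r2=0xe9
[3] flags=1001 → (cmp)
[4] flags=1001 CS?F → skip
[5] flags=1001 GT?T → r1=0x9c
[6] flags=0010 → (cmp)
[7] flags=0010 VC?T → r1=0xcf
[8] flags=0010 LS?F → skip
[9] flags=0010 PL?T → r3=0xfa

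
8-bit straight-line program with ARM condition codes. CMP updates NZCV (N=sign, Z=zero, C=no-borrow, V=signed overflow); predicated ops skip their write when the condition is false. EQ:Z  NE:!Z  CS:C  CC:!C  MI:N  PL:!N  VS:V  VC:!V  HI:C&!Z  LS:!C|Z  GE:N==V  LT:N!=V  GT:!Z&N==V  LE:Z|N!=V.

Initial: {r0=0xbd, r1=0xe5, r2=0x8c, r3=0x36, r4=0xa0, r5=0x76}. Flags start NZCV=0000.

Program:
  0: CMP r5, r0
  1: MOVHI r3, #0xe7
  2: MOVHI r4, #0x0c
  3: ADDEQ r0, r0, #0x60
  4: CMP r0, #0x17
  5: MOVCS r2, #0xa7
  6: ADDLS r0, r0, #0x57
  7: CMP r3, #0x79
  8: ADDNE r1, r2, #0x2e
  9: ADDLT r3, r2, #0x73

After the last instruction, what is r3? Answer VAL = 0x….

[0] flags=1001 → (cmp)
[1] flags=1001 HI?F → skip
[2] flags=1001 HI?F → skip
[3] flags=1001 EQ?F → skip
[4] flags=1010 → (cmp)
[5] flags=1010 CS?T → r2=0xa7
[6] flags=1010 LS?F → skip
[7] flags=1000 → (cmp)
[8] flags=1000 NE?T → r1=0xd5
[9] flags=1000 LT?T → r3=0x1a

VAL = 0x1a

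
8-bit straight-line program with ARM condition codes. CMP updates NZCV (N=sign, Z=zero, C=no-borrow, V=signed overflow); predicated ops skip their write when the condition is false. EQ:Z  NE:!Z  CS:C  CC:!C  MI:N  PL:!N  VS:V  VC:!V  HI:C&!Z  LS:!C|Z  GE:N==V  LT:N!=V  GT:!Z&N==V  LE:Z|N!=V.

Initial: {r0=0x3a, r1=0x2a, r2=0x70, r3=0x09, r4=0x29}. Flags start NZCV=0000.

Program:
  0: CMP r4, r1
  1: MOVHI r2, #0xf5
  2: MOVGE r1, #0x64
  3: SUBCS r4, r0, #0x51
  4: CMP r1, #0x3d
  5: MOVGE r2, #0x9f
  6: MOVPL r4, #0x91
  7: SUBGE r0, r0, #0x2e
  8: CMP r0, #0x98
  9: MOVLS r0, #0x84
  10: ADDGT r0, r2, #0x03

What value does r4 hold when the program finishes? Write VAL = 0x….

0: ✓ CMP  NZCV=1000
1: · MOVHI
2: · MOVGE
3: · SUBCS
4: ✓ CMP  NZCV=1000
5: · MOVGE
6: · MOVPL
7: · SUBGE
8: ✓ CMP  NZCV=1001
9: ✓ MOVLS  r0←0x84
10: ✓ ADDGT  r0←0x73

VAL = 0x29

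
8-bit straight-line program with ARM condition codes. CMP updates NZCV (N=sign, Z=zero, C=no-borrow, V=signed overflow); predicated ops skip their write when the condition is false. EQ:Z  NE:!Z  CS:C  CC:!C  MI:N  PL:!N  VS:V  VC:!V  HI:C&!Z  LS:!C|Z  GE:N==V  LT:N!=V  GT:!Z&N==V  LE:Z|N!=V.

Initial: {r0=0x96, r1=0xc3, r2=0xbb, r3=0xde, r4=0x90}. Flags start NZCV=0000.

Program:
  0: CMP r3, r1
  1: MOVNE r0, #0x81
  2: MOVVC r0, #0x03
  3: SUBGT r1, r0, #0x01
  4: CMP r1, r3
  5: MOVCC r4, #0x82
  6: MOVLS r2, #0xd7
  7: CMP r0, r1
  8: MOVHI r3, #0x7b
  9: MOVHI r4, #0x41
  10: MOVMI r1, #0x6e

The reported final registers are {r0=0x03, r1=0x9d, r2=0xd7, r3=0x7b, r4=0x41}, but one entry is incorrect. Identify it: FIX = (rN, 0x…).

FIX = (r1, 0x02)

0: ✓ CMP  NZCV=0010
1: ✓ MOVNE  r0←0x81
2: ✓ MOVVC  r0←0x03
3: ✓ SUBGT  r1←0x02
4: ✓ CMP  NZCV=0000
5: ✓ MOVCC  r4←0x82
6: ✓ MOVLS  r2←0xd7
7: ✓ CMP  NZCV=0010
8: ✓ MOVHI  r3←0x7b
9: ✓ MOVHI  r4←0x41
10: · MOVMI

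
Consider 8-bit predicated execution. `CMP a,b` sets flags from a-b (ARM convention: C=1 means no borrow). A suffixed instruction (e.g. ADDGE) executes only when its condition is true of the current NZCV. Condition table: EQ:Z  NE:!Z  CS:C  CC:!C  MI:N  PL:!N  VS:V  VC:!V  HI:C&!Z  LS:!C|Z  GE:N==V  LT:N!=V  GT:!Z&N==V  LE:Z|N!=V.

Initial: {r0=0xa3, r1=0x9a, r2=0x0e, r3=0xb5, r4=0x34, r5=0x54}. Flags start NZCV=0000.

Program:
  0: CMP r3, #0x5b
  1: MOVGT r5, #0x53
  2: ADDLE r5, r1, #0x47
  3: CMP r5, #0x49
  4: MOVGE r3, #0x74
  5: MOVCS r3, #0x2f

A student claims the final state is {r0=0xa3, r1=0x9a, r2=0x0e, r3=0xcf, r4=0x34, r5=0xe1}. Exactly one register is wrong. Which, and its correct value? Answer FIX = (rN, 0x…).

FIX = (r3, 0x2f)

0: ✓ CMP  NZCV=0011
1: · MOVGT
2: ✓ ADDLE  r5←0xe1
3: ✓ CMP  NZCV=1010
4: · MOVGE
5: ✓ MOVCS  r3←0x2f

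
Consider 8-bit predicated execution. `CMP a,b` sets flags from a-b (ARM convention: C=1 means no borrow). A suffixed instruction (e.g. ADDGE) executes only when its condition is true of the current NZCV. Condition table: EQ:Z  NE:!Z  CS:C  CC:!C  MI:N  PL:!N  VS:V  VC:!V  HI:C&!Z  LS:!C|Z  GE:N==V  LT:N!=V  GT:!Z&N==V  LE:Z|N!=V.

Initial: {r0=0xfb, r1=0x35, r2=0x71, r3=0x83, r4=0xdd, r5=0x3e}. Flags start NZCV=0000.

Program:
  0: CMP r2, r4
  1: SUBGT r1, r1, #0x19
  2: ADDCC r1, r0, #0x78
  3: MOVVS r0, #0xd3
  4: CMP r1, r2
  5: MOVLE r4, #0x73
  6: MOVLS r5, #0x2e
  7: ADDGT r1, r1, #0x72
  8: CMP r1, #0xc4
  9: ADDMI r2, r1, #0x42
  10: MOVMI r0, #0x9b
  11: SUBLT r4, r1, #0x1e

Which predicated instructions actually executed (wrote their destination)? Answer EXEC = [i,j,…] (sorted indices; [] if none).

EXEC = [1,2,3,7]

0: ✓ CMP  NZCV=1001
1: ✓ SUBGT  r1←0x1c
2: ✓ ADDCC  r1←0x73
3: ✓ MOVVS  r0←0xd3
4: ✓ CMP  NZCV=0010
5: · MOVLE
6: · MOVLS
7: ✓ ADDGT  r1←0xe5
8: ✓ CMP  NZCV=0010
9: · ADDMI
10: · MOVMI
11: · SUBLT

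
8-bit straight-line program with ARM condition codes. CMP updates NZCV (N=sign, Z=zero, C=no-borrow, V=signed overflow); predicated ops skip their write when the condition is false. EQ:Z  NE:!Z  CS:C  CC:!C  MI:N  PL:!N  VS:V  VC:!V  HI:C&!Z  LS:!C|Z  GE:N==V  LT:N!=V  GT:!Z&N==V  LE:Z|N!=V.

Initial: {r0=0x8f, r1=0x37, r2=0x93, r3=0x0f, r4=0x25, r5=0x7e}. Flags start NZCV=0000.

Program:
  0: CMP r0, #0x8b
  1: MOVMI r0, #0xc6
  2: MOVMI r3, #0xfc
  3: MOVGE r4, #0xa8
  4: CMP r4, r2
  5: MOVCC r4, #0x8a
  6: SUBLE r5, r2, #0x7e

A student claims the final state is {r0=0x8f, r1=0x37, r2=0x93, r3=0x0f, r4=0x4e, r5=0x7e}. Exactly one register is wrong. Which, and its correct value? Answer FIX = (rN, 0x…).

FIX = (r4, 0xa8)

[0] flags=0010 → (cmp)
[1] flags=0010 MI?F → skip
[2] flags=0010 MI?F → skip
[3] flags=0010 GE?T → r4=0xa8
[4] flags=0010 → (cmp)
[5] flags=0010 CC?F → skip
[6] flags=0010 LE?F → skip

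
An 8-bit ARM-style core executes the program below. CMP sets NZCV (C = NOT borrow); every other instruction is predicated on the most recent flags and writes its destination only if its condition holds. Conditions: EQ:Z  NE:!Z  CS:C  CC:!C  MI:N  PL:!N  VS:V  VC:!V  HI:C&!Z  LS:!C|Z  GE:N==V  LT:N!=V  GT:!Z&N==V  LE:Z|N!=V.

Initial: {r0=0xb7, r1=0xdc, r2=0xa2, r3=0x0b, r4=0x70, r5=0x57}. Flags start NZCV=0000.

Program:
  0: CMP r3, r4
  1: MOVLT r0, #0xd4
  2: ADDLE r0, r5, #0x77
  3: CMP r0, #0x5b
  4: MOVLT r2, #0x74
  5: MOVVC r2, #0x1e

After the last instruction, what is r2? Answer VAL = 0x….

VAL = 0x74

[0] flags=1000 → (cmp)
[1] flags=1000 LT?T → r0=0xd4
[2] flags=1000 LE?T → r0=0xce
[3] flags=0011 → (cmp)
[4] flags=0011 LT?T → r2=0x74
[5] flags=0011 VC?F → skip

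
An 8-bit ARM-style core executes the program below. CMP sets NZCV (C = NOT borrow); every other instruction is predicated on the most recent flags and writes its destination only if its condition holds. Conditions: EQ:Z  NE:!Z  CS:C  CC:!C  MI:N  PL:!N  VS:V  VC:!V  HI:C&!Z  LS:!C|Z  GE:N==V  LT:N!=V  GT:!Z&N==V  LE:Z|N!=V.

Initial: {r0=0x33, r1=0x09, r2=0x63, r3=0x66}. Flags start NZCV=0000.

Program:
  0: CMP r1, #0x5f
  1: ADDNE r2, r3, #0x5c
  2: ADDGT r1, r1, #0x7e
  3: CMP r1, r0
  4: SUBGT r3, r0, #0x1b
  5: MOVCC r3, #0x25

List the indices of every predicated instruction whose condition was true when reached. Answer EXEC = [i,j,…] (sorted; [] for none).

EXEC = [1,5]

[0] flags=1000 → (cmp)
[1] flags=1000 NE?T → r2=0xc2
[2] flags=1000 GT?F → skip
[3] flags=1000 → (cmp)
[4] flags=1000 GT?F → skip
[5] flags=1000 CC?T → r3=0x25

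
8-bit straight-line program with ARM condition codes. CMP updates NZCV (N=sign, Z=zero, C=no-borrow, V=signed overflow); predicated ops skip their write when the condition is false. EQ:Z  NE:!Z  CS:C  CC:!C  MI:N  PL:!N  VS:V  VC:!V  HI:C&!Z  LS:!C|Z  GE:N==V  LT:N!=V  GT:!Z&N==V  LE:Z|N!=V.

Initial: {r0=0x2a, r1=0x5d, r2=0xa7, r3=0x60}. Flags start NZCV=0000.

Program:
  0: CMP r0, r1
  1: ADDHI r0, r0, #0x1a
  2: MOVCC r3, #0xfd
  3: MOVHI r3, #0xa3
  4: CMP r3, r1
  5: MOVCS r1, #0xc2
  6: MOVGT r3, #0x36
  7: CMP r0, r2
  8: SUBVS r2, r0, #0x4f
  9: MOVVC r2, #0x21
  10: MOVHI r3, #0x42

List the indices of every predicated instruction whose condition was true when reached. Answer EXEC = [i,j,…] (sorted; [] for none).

[0] flags=1000 → (cmp)
[1] flags=1000 HI?F → skip
[2] flags=1000 CC?T → r3=0xfd
[3] flags=1000 HI?F → skip
[4] flags=1010 → (cmp)
[5] flags=1010 CS?T → r1=0xc2
[6] flags=1010 GT?F → skip
[7] flags=1001 → (cmp)
[8] flags=1001 VS?T → r2=0xdb
[9] flags=1001 VC?F → skip
[10] flags=1001 HI?F → skip

EXEC = [2,5,8]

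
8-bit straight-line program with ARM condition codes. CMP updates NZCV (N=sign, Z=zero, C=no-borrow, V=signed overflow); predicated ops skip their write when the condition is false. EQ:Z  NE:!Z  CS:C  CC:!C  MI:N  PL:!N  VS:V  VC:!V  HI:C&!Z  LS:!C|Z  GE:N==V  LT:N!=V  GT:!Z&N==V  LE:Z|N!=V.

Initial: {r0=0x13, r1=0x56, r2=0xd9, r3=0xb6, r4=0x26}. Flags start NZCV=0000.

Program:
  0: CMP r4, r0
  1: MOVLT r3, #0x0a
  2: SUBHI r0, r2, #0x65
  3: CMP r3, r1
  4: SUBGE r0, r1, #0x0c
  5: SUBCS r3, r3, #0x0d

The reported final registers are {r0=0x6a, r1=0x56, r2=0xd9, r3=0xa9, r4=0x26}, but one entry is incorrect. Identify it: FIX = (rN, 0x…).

0: ✓ CMP  NZCV=0010
1: · MOVLT
2: ✓ SUBHI  r0←0x74
3: ✓ CMP  NZCV=0011
4: · SUBGE
5: ✓ SUBCS  r3←0xa9

FIX = (r0, 0x74)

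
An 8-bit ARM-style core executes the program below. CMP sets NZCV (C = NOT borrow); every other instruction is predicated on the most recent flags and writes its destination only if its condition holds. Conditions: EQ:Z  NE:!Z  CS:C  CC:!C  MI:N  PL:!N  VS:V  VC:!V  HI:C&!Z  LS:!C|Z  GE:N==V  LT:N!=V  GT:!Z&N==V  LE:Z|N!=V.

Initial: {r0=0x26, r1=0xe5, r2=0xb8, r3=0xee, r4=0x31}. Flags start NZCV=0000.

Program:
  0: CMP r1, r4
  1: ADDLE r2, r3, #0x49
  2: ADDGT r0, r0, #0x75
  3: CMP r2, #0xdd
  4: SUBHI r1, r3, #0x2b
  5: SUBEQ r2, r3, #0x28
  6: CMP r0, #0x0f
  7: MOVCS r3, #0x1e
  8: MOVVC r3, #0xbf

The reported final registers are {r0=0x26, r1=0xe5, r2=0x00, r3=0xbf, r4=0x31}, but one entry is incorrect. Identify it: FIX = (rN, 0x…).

[0] flags=1010 → (cmp)
[1] flags=1010 LE?T → r2=0x37
[2] flags=1010 GT?F → skip
[3] flags=0000 → (cmp)
[4] flags=0000 HI?F → skip
[5] flags=0000 EQ?F → skip
[6] flags=0010 → (cmp)
[7] flags=0010 CS?T → r3=0x1e
[8] flags=0010 VC?T → r3=0xbf

FIX = (r2, 0x37)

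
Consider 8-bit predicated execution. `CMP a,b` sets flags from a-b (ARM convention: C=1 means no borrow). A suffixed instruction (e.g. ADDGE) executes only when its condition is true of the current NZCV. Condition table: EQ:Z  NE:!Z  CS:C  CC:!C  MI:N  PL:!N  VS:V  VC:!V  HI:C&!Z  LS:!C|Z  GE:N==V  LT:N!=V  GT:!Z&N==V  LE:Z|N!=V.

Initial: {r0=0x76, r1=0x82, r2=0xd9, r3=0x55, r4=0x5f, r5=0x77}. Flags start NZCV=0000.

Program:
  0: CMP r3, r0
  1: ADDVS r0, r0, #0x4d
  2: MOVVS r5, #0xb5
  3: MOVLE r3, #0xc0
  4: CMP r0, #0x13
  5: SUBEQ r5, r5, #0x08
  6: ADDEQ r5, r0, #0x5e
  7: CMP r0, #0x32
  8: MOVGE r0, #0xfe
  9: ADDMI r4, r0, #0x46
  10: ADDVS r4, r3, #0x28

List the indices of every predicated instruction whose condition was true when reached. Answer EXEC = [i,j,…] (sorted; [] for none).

EXEC = [3,8]

0: ✓ CMP  NZCV=1000
1: · ADDVS
2: · MOVVS
3: ✓ MOVLE  r3←0xc0
4: ✓ CMP  NZCV=0010
5: · SUBEQ
6: · ADDEQ
7: ✓ CMP  NZCV=0010
8: ✓ MOVGE  r0←0xfe
9: · ADDMI
10: · ADDVS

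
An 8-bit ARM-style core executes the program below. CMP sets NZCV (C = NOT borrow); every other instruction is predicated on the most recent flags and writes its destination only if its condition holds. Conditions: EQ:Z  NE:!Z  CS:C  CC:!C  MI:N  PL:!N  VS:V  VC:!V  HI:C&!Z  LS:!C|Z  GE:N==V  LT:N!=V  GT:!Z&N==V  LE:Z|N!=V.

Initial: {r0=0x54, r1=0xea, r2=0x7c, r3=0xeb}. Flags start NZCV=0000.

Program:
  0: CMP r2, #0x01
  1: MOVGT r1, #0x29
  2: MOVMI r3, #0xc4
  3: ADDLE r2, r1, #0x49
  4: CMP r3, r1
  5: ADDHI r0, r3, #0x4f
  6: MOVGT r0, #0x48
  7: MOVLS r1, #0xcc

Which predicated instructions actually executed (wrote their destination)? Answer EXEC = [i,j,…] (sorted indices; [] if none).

[0] flags=0010 → (cmp)
[1] flags=0010 GT?T → r1=0x29
[2] flags=0010 MI?F → skip
[3] flags=0010 LE?F → skip
[4] flags=1010 → (cmp)
[5] flags=1010 HI?T → r0=0x3a
[6] flags=1010 GT?F → skip
[7] flags=1010 LS?F → skip

EXEC = [1,5]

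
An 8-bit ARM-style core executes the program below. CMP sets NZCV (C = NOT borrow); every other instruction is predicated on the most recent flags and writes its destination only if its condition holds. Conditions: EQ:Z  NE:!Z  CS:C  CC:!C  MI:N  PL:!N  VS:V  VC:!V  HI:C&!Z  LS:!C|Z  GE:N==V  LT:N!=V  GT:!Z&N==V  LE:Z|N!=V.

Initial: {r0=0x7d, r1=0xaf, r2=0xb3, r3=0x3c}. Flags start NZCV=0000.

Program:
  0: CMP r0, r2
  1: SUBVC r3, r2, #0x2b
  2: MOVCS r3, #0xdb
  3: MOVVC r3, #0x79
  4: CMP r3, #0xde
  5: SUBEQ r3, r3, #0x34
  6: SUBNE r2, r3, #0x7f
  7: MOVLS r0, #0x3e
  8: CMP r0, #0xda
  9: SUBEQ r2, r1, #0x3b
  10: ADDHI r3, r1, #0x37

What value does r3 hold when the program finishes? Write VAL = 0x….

VAL = 0x3c

[0] flags=1001 → (cmp)
[1] flags=1001 VC?F → skip
[2] flags=1001 CS?F → skip
[3] flags=1001 VC?F → skip
[4] flags=0000 → (cmp)
[5] flags=0000 EQ?F → skip
[6] flags=0000 NE?T → r2=0xbd
[7] flags=0000 LS?T → r0=0x3e
[8] flags=0000 → (cmp)
[9] flags=0000 EQ?F → skip
[10] flags=0000 HI?F → skip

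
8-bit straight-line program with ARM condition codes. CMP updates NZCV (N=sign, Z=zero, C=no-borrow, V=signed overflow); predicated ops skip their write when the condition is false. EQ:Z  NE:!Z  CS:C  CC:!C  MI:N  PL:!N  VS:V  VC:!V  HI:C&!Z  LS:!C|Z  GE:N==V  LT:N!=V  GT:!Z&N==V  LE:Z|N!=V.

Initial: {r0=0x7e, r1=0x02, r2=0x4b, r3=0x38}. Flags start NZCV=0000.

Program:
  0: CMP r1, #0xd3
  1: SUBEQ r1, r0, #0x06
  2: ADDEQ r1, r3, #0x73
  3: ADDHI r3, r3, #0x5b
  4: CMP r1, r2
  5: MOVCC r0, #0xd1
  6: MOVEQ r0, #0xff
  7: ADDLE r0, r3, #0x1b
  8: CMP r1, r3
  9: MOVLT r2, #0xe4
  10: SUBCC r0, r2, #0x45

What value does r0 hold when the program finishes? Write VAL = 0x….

VAL = 0x9f

0: ✓ CMP  NZCV=0000
1: · SUBEQ
2: · ADDEQ
3: · ADDHI
4: ✓ CMP  NZCV=1000
5: ✓ MOVCC  r0←0xd1
6: · MOVEQ
7: ✓ ADDLE  r0←0x53
8: ✓ CMP  NZCV=1000
9: ✓ MOVLT  r2←0xe4
10: ✓ SUBCC  r0←0x9f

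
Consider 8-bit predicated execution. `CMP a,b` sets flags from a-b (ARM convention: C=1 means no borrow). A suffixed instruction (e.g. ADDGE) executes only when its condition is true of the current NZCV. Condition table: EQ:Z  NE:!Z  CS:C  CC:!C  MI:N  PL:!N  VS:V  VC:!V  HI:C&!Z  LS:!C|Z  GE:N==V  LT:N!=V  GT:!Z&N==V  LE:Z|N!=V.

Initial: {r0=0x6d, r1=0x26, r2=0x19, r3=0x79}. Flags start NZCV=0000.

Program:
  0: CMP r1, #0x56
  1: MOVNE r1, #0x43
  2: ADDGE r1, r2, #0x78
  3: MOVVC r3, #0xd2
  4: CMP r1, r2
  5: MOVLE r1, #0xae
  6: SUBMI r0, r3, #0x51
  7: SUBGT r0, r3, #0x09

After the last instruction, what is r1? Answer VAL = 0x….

[0] flags=1000 → (cmp)
[1] flags=1000 NE?T → r1=0x43
[2] flags=1000 GE?F → skip
[3] flags=1000 VC?T → r3=0xd2
[4] flags=0010 → (cmp)
[5] flags=0010 LE?F → skip
[6] flags=0010 MI?F → skip
[7] flags=0010 GT?T → r0=0xc9

VAL = 0x43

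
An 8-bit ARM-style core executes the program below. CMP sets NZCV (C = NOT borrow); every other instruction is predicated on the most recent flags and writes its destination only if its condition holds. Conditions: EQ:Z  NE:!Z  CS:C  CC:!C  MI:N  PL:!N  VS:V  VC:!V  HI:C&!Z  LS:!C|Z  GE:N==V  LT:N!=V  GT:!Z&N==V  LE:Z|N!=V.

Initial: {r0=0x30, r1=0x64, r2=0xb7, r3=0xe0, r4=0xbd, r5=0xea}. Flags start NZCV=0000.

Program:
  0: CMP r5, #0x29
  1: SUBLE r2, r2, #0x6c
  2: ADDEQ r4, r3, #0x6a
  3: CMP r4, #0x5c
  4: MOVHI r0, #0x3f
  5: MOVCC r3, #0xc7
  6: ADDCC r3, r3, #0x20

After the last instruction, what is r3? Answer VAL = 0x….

VAL = 0xe0

0: ✓ CMP  NZCV=1010
1: ✓ SUBLE  r2←0x4b
2: · ADDEQ
3: ✓ CMP  NZCV=0011
4: ✓ MOVHI  r0←0x3f
5: · MOVCC
6: · ADDCC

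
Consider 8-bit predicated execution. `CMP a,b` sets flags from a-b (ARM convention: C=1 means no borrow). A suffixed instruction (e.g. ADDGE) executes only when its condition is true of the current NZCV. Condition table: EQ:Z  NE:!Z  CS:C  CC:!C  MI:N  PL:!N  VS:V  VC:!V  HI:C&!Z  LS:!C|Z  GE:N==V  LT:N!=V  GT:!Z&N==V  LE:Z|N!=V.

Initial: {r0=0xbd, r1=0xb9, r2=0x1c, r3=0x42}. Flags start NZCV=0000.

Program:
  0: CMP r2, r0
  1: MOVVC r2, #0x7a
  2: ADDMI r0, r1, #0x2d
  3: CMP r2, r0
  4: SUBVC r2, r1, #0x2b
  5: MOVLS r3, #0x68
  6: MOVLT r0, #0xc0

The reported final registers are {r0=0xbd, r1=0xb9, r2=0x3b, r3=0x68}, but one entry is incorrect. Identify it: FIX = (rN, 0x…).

FIX = (r2, 0x7a)

0: ✓ CMP  NZCV=0000
1: ✓ MOVVC  r2←0x7a
2: · ADDMI
3: ✓ CMP  NZCV=1001
4: · SUBVC
5: ✓ MOVLS  r3←0x68
6: · MOVLT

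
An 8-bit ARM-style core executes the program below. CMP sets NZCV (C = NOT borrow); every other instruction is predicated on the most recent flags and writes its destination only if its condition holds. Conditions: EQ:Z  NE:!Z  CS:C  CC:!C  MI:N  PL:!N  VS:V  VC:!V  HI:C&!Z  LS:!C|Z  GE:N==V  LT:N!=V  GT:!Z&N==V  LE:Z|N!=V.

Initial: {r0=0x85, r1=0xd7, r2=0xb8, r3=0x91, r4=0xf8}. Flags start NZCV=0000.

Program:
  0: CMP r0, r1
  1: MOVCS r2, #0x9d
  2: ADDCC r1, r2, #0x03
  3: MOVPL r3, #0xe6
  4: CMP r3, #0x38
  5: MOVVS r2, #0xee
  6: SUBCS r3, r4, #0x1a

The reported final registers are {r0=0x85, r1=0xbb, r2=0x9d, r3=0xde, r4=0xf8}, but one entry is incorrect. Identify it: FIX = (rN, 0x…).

FIX = (r2, 0xee)

[0] flags=1000 → (cmp)
[1] flags=1000 CS?F → skip
[2] flags=1000 CC?T → r1=0xbb
[3] flags=1000 PL?F → skip
[4] flags=0011 → (cmp)
[5] flags=0011 VS?T → r2=0xee
[6] flags=0011 CS?T → r3=0xde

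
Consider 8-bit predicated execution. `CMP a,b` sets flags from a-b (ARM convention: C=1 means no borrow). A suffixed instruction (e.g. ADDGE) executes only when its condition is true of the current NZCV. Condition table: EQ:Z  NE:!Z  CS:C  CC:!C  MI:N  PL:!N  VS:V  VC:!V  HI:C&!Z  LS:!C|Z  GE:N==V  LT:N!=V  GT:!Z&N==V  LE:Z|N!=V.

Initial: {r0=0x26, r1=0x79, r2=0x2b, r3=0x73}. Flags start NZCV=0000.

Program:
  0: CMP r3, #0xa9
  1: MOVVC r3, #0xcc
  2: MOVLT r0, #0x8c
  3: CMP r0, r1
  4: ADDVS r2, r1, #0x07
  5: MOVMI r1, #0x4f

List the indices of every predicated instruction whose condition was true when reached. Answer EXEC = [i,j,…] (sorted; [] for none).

EXEC = [5]

[0] flags=1001 → (cmp)
[1] flags=1001 VC?F → skip
[2] flags=1001 LT?F → skip
[3] flags=1000 → (cmp)
[4] flags=1000 VS?F → skip
[5] flags=1000 MI?T → r1=0x4f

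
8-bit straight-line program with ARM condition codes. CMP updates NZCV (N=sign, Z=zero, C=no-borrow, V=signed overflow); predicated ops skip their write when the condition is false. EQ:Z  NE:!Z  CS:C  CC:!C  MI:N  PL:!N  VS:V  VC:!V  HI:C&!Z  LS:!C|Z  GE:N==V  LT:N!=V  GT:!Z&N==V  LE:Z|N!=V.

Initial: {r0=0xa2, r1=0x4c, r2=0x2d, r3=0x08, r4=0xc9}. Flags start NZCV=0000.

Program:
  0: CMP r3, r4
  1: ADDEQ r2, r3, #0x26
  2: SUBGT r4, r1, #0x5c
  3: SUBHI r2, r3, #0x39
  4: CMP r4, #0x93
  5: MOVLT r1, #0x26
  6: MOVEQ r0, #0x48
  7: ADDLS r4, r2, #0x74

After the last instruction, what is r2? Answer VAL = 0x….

[0] flags=0000 → (cmp)
[1] flags=0000 EQ?F → skip
[2] flags=0000 GT?T → r4=0xf0
[3] flags=0000 HI?F → skip
[4] flags=0010 → (cmp)
[5] flags=0010 LT?F → skip
[6] flags=0010 EQ?F → skip
[7] flags=0010 LS?F → skip

VAL = 0x2d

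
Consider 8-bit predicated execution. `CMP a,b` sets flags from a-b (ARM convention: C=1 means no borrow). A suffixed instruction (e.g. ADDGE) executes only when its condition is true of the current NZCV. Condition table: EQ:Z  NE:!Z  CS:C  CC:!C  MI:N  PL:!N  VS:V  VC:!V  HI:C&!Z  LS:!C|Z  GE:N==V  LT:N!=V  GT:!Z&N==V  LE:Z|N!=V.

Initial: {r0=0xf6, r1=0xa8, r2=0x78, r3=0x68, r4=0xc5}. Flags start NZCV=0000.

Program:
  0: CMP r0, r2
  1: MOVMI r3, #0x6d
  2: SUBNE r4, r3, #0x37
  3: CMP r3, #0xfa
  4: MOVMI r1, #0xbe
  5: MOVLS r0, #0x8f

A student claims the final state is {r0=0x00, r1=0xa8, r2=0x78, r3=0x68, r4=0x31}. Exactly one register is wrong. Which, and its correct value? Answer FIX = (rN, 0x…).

FIX = (r0, 0x8f)

[0] flags=0011 → (cmp)
[1] flags=0011 MI?F → skip
[2] flags=0011 NE?T → r4=0x31
[3] flags=0000 → (cmp)
[4] flags=0000 MI?F → skip
[5] flags=0000 LS?T → r0=0x8f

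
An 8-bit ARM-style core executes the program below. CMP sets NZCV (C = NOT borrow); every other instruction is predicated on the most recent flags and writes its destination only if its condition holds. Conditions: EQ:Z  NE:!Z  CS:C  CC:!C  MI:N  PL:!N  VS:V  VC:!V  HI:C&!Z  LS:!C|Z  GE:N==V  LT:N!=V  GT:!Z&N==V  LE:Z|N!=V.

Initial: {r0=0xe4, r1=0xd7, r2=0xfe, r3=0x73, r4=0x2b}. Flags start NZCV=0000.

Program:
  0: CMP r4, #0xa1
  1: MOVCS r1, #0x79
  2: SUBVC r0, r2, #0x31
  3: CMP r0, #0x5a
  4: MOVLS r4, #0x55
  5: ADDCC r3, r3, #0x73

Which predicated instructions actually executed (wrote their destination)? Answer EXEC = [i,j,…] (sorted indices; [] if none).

EXEC = []

0: ✓ CMP  NZCV=1001
1: · MOVCS
2: · SUBVC
3: ✓ CMP  NZCV=1010
4: · MOVLS
5: · ADDCC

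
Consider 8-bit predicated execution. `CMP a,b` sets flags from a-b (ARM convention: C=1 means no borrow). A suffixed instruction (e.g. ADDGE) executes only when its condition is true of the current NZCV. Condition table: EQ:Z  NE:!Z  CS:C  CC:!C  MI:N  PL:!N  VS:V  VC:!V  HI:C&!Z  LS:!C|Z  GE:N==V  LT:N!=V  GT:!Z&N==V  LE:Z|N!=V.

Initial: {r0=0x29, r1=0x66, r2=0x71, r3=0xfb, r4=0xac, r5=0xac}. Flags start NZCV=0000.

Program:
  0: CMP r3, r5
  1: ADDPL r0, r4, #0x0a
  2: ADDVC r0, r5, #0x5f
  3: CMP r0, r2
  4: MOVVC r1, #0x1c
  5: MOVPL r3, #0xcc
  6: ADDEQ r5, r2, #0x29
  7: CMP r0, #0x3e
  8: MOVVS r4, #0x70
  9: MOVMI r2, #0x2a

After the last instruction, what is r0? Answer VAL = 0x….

VAL = 0x0b

0: ✓ CMP  NZCV=0010
1: ✓ ADDPL  r0←0xb6
2: ✓ ADDVC  r0←0x0b
3: ✓ CMP  NZCV=1000
4: ✓ MOVVC  r1←0x1c
5: · MOVPL
6: · ADDEQ
7: ✓ CMP  NZCV=1000
8: · MOVVS
9: ✓ MOVMI  r2←0x2a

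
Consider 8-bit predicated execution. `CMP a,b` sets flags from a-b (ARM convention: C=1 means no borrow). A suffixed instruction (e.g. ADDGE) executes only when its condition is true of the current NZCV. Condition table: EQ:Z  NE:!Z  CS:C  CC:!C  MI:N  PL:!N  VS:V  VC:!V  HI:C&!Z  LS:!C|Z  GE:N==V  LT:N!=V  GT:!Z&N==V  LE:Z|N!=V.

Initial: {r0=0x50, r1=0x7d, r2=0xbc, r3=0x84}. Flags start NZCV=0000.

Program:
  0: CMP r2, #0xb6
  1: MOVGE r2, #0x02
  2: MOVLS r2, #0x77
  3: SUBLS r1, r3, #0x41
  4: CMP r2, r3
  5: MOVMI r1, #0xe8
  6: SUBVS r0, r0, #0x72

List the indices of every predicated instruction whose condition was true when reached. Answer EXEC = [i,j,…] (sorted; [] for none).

[0] flags=0010 → (cmp)
[1] flags=0010 GE?T → r2=0x02
[2] flags=0010 LS?F → skip
[3] flags=0010 LS?F → skip
[4] flags=0000 → (cmp)
[5] flags=0000 MI?F → skip
[6] flags=0000 VS?F → skip

EXEC = [1]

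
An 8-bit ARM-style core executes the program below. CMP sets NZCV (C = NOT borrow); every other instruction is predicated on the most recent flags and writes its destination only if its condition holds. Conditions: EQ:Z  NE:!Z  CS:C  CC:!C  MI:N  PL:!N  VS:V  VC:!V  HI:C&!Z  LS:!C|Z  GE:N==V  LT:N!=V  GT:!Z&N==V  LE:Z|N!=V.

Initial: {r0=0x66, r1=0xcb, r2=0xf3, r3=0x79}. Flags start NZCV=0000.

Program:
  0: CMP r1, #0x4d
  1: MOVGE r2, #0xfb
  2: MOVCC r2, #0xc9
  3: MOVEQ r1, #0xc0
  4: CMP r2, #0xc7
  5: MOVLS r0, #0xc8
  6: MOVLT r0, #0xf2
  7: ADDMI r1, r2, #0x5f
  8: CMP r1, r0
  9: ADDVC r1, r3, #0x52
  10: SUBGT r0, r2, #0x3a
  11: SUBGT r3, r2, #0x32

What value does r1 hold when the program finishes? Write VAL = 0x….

[0] flags=0011 → (cmp)
[1] flags=0011 GE?F → skip
[2] flags=0011 CC?F → skip
[3] flags=0011 EQ?F → skip
[4] flags=0010 → (cmp)
[5] flags=0010 LS?F → skip
[6] flags=0010 LT?F → skip
[7] flags=0010 MI?F → skip
[8] flags=0011 → (cmp)
[9] flags=0011 VC?F → skip
[10] flags=0011 GT?F → skip
[11] flags=0011 GT?F → skip

VAL = 0xcb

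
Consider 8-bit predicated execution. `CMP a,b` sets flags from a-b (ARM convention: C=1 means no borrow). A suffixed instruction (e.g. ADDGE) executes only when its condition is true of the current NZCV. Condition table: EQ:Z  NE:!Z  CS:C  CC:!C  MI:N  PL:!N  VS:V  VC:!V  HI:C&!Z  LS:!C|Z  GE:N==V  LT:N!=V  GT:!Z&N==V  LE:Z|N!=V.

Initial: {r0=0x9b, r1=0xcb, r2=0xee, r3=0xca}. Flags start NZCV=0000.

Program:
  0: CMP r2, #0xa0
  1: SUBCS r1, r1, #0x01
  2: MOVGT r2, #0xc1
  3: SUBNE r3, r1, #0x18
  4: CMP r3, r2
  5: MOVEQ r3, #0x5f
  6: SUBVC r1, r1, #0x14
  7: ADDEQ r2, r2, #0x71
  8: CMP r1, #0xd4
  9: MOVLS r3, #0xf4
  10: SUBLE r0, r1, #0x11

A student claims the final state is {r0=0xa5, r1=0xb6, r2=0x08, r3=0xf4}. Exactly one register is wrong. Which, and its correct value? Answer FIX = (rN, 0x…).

FIX = (r2, 0xc1)

[0] flags=0010 → (cmp)
[1] flags=0010 CS?T → r1=0xca
[2] flags=0010 GT?T → r2=0xc1
[3] flags=0010 NE?T → r3=0xb2
[4] flags=1000 → (cmp)
[5] flags=1000 EQ?F → skip
[6] flags=1000 VC?T → r1=0xb6
[7] flags=1000 EQ?F → skip
[8] flags=1000 → (cmp)
[9] flags=1000 LS?T → r3=0xf4
[10] flags=1000 LE?T → r0=0xa5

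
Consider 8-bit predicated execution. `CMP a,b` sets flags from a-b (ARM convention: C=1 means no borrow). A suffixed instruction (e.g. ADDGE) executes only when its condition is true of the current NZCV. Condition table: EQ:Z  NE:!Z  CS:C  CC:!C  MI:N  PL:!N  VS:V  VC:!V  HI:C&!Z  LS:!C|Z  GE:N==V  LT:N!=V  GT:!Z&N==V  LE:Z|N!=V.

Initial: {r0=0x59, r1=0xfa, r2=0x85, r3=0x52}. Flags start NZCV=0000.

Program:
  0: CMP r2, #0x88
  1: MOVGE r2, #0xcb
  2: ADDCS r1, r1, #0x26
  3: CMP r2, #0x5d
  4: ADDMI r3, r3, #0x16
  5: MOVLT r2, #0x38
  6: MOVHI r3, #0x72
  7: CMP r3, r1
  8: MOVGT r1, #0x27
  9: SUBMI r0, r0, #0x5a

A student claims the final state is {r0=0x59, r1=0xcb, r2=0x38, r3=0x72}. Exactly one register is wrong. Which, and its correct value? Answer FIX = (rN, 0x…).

FIX = (r1, 0x27)

[0] flags=1000 → (cmp)
[1] flags=1000 GE?F → skip
[2] flags=1000 CS?F → skip
[3] flags=0011 → (cmp)
[4] flags=0011 MI?F → skip
[5] flags=0011 LT?T → r2=0x38
[6] flags=0011 HI?T → r3=0x72
[7] flags=0000 → (cmp)
[8] flags=0000 GT?T → r1=0x27
[9] flags=0000 MI?F → skip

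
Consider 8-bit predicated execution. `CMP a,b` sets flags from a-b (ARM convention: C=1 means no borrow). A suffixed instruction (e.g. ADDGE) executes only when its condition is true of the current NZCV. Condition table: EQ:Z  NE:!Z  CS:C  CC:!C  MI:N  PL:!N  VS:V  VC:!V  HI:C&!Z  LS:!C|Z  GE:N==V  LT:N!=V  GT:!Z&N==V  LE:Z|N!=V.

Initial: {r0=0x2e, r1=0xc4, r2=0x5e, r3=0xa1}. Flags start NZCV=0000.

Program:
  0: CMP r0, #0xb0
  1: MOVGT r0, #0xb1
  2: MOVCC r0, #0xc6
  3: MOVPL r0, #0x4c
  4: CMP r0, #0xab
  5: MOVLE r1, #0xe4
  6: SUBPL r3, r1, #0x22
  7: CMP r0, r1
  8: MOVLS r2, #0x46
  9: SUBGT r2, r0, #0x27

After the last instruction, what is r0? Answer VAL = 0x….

VAL = 0x4c

0: ✓ CMP  NZCV=0000
1: ✓ MOVGT  r0←0xb1
2: ✓ MOVCC  r0←0xc6
3: ✓ MOVPL  r0←0x4c
4: ✓ CMP  NZCV=1001
5: · MOVLE
6: · SUBPL
7: ✓ CMP  NZCV=1001
8: ✓ MOVLS  r2←0x46
9: ✓ SUBGT  r2←0x25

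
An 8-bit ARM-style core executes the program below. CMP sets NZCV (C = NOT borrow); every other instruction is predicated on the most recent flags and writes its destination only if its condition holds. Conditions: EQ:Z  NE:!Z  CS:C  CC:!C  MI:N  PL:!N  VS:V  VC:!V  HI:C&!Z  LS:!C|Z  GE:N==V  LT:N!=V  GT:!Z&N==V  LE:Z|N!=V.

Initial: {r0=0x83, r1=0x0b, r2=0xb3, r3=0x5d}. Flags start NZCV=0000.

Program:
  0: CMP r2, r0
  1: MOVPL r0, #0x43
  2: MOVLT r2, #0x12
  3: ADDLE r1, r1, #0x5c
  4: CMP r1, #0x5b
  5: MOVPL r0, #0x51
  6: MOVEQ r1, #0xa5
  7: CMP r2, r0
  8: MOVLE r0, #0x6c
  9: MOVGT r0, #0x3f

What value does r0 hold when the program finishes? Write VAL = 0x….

VAL = 0x6c

[0] flags=0010 → (cmp)
[1] flags=0010 PL?T → r0=0x43
[2] flags=0010 LT?F → skip
[3] flags=0010 LE?F → skip
[4] flags=1000 → (cmp)
[5] flags=1000 PL?F → skip
[6] flags=1000 EQ?F → skip
[7] flags=0011 → (cmp)
[8] flags=0011 LE?T → r0=0x6c
[9] flags=0011 GT?F → skip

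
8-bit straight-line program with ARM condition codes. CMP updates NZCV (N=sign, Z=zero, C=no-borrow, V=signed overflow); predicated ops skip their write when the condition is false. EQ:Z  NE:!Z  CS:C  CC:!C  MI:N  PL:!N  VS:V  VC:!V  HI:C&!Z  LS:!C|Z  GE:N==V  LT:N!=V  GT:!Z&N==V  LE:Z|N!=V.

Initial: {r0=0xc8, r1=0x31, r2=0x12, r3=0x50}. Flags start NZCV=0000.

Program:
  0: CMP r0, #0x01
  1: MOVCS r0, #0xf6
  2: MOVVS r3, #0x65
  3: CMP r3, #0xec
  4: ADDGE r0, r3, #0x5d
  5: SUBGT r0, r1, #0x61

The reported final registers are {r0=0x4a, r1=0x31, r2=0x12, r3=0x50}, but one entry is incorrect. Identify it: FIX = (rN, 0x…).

FIX = (r0, 0xd0)

0: ✓ CMP  NZCV=1010
1: ✓ MOVCS  r0←0xf6
2: · MOVVS
3: ✓ CMP  NZCV=0000
4: ✓ ADDGE  r0←0xad
5: ✓ SUBGT  r0←0xd0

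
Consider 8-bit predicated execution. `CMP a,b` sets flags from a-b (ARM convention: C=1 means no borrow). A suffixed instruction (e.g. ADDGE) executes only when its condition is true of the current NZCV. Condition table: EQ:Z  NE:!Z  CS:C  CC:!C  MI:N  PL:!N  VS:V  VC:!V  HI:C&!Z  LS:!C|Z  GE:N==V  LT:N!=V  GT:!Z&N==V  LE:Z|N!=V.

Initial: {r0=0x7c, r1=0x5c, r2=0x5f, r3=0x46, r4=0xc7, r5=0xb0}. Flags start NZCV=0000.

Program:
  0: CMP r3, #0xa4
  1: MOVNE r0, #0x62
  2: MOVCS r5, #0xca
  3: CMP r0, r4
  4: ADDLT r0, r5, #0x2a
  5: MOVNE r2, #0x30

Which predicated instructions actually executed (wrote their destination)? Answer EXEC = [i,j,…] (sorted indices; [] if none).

EXEC = [1,5]

[0] flags=1001 → (cmp)
[1] flags=1001 NE?T → r0=0x62
[2] flags=1001 CS?F → skip
[3] flags=1001 → (cmp)
[4] flags=1001 LT?F → skip
[5] flags=1001 NE?T → r2=0x30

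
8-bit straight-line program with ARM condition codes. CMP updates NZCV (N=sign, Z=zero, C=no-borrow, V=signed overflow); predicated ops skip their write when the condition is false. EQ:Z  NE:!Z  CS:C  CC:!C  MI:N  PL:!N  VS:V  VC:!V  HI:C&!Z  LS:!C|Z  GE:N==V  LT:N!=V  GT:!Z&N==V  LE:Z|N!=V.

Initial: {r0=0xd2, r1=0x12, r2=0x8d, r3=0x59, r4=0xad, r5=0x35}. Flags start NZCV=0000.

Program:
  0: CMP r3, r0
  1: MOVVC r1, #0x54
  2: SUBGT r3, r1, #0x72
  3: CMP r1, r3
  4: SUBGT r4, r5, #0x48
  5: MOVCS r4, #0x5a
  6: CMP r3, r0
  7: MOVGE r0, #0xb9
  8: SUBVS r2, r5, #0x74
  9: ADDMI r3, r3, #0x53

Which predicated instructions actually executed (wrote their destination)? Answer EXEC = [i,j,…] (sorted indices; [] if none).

EXEC = [2,4,9]

[0] flags=1001 → (cmp)
[1] flags=1001 VC?F → skip
[2] flags=1001 GT?T → r3=0xa0
[3] flags=0000 → (cmp)
[4] flags=0000 GT?T → r4=0xed
[5] flags=0000 CS?F → skip
[6] flags=1000 → (cmp)
[7] flags=1000 GE?F → skip
[8] flags=1000 VS?F → skip
[9] flags=1000 MI?T → r3=0xf3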